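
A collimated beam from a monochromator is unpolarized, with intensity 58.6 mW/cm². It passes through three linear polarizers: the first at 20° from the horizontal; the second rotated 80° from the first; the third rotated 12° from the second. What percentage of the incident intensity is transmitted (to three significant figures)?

Unpolarized light through the first polarizer → I₁ = 58.6 mW/cm²/2 = 29.3 mW/cm², polarized at 20°.
I₂ = I₁ · cos²(80°) = 29.3 · 0.03015 = 0.8835 mW/cm².
I₃ = I₂ · cos²(12°) = 0.8835 · 0.9568 = 0.8453 mW/cm².
That is 1.443% of the incident intensity.

≈ 1.44%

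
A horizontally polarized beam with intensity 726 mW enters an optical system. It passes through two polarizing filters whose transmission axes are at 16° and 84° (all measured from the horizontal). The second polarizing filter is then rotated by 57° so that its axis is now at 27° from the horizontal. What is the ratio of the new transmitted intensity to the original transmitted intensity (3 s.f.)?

I_new/I_old ≈ 6.87

Before rotation:
I₁ = I₀ cos²(16° − 0°) = I₀ cos²(16°) = 0.924 I₀.
I₂ = I₁ cos²(84° − 16°) = 0.924 I₀ · cos²(68°) = 0.1297 I₀.
After rotation:
I₁ = I₀ cos²(16° − 0°) = I₀ cos²(16°) = 0.924 I₀.
I₂ = I₁ cos²(27° − 16°) = 0.924 I₀ · cos²(11°) = 0.8904 I₀.
Ratio = 0.8904 / 0.1297 = 6.867.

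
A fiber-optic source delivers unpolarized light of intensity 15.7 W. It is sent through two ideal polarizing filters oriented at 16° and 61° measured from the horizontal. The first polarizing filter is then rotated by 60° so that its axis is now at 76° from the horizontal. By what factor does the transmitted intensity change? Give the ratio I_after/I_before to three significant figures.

I_new/I_old ≈ 1.87

Before rotation:
Unpolarized light through the first polarizer → I₁ = ½ I₀, now polarized at 16°.
I₂ = I₁ cos²(61° − 16°) = 0.5 I₀ · cos²(45°) = 0.25 I₀.
After rotation:
Unpolarized light through the first polarizer → I₁ = ½ I₀, now polarized at 76°.
I₂ = I₁ cos²(61° − 76°) = 0.5 I₀ · cos²(15°) = 0.4665 I₀.
Ratio = 0.4665 / 0.25 = 1.866.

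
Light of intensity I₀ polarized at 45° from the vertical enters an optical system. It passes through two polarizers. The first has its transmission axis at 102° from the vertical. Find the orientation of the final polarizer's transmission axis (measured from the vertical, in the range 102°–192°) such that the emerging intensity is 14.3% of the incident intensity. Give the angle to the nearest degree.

I₁ = I₀ cos²(102° − 45°) = I₀ cos²(57°) = 0.2966 I₀.
Need I₂/I₀ = 0.143, so cos²(θ − 102°) = 0.143 / 0.2966 = 0.4821.
θ − 102° = arccos(√0.4821) = 46.0°, giving θ ≈ 102 + 46.0 = 148.0°.

θ ≈ 148°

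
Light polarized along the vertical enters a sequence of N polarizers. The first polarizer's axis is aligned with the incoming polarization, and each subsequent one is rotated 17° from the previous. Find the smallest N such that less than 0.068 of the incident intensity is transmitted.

First polarizer is aligned with the polarization: full transmission.
Each further stage multiplies by cos²(17°) = 0.9145.
After N polarizers: T = 0.9145^(N−1). Require T < 0.068 ⇒ N−1 > ln(0.068)/ln(0.9145) = 30.08, so N−1 ≥ 31 and N = 32.
Check: N=32 gives T = 0.06266 < 0.068; N=31 gives T = 0.06851.

N = 32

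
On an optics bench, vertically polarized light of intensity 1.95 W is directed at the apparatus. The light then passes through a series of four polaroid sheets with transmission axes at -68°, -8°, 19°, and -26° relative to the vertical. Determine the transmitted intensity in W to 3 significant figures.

I ≈ 0.0272 W

By Malus's law, I₁ = 1.95 W · cos²(68°) = 0.2736 W.
I₂ = I₁ · cos²(60°) = 0.2736 · 0.25 = 0.06841 W.
I₃ = I₂ · cos²(27°) = 0.06841 · 0.7939 = 0.05431 W.
I₄ = I₃ · cos²(45°) = 0.05431 · 0.5 = 0.02716 W.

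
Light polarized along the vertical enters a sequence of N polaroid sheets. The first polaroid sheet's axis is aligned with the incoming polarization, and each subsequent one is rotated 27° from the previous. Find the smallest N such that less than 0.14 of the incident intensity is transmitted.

N = 10

First polarizer is aligned with the polarization: full transmission.
Each further stage multiplies by cos²(27°) = 0.7939.
After N polarizers: T = 0.7939^(N−1). Require T < 0.14 ⇒ N−1 > ln(0.14)/ln(0.7939) = 8.52, so N−1 ≥ 9 and N = 10.
Check: N=10 gives T = 0.1253 < 0.14; N=9 gives T = 0.1578.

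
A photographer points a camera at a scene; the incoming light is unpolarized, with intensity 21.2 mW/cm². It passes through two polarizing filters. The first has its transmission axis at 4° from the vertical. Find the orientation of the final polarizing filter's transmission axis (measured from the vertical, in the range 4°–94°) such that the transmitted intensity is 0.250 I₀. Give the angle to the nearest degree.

Unpolarized light through the first polarizer → I₁ = ½ I₀, now polarized at 4°.
Need I₂/I₀ = 0.25, so cos²(θ − 4°) = 0.25 / 0.5 = 0.5.
θ − 4° = arccos(√0.5) = 45.0°, giving θ ≈ 4 + 45.0 = 49.0°.

θ ≈ 49°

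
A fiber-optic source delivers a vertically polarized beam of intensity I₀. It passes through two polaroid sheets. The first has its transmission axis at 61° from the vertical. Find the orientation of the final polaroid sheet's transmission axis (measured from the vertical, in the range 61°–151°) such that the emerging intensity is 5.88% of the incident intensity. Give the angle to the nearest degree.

By Malus's law, I₁ = I₀ cos²(61° − 0°) = I₀ cos²(61°) = 0.235 I₀.
Need I₂/I₀ = 0.0588, so cos²(θ − 61°) = 0.0588 / 0.235 = 0.2502.
θ − 61° = arccos(√0.2502) = 60.0°, giving θ ≈ 61 + 60.0 = 121.0°.

θ ≈ 121°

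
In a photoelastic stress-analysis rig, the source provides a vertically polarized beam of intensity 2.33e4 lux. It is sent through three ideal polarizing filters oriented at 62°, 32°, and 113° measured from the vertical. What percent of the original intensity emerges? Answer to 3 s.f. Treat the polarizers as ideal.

By Malus's law, I₁ = 2.33e4 lux · cos²(62°) = 5135 lux.
I₂ = I₁ · cos²(30°) = 5135 · 0.75 = 3852 lux.
I₃ = I₂ · cos²(81°) = 3852 · 0.02447 = 94.25 lux.
That is 0.4045% of the incident intensity.

≈ 0.405%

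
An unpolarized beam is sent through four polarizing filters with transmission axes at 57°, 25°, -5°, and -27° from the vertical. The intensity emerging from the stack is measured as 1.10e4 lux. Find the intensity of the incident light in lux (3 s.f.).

I₀ ≈ 4.74e4 lux

Unpolarized light through the first polarizer → I₁ = ½ I₀, now polarized at 57°.
I₂ = I₁ cos²(25° − 57°) = 0.5 I₀ · cos²(32°) = 0.3596 I₀.
I₃ = I₂ cos²(-5° − 25°) = 0.3596 I₀ · cos²(30°) = 0.2697 I₀.
I₄ = I₃ cos²(-27° + 5°) = 0.2697 I₀ · cos²(22°) = 0.2318 I₀.
So 1.10e4 lux = 0.2318 I₀, giving I₀ = 1.10e4/0.2318 = 4.744e+04 lux.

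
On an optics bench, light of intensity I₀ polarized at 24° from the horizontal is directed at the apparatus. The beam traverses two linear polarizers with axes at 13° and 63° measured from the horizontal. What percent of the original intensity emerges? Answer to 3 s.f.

I₁ = I₀ cos²(13° − 24°) = I₀ cos²(11°) = 0.9636 I₀.
I₂ = I₁ cos²(63° − 13°) = 0.9636 I₀ · cos²(50°) = 0.3981 I₀.
That is 39.81% of the incident intensity.

≈ 39.8%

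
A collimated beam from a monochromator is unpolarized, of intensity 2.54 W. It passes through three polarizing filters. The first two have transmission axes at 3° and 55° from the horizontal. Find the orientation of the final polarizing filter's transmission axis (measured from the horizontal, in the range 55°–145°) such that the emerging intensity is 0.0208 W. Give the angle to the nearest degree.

Unpolarized light through the first polarizer → I₁ = ½ I₀, now polarized at 3°.
I₂ = I₁ cos²(55° − 3°) = 0.5 I₀ · cos²(52°) = 0.1895 I₀.
Target fraction: 0.0208 / 2.54 W = 0.008189 of I₀.
Need I₃/I₀ = 0.008189, so cos²(θ − 55°) = 0.008189 / 0.1895 = 0.04321.
θ − 55° = arccos(√0.04321) = 78.0°, giving θ ≈ 55 + 78.0 = 133.0°.

θ ≈ 133°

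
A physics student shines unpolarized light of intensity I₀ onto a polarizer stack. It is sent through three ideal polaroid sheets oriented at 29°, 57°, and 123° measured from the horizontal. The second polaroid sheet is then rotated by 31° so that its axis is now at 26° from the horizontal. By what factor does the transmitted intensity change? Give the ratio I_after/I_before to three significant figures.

Before rotation:
Unpolarized light through the first polarizer → I₁ = ½ I₀, now polarized at 29°.
I₂ = I₁ cos²(57° − 29°) = 0.5 I₀ · cos²(28°) = 0.3898 I₀.
I₃ = I₂ cos²(123° − 57°) = 0.3898 I₀ · cos²(66°) = 0.06449 I₀.
After rotation:
Unpolarized light through the first polarizer → I₁ = ½ I₀, now polarized at 29°.
I₂ = I₁ cos²(26° − 29°) = 0.5 I₀ · cos²(3°) = 0.4986 I₀.
Angle between axes 2 and 3: 83°. I₃ = 0.4986 I₀ · cos²(83°) = 0.007406 I₀.
Ratio = 0.007406 / 0.06449 = 0.1148.

I_new/I_old ≈ 0.115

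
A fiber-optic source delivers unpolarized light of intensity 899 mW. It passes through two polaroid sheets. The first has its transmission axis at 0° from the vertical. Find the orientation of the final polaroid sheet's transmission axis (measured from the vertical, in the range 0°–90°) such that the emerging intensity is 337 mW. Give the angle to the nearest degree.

θ ≈ 30°

Unpolarized light through the first polarizer → I₁ = ½ I₀, now polarized at 0°.
Target fraction: 337 / 899 mW = 0.3749 of I₀.
Need I₂/I₀ = 0.3749, so cos²(θ − 0°) = 0.3749 / 0.5 = 0.7497.
θ − 0° = arccos(√0.7497) = 30.0°, giving θ ≈ 0 + 30.0 = 30.0°.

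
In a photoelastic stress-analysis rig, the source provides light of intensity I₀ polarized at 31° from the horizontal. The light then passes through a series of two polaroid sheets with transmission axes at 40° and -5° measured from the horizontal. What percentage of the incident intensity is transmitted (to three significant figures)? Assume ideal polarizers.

I₁ = I₀ cos²(40° − 31°) = I₀ cos²(9°) = 0.9755 I₀.
I₂ = I₁ cos²(-5° − 40°) = 0.9755 I₀ · cos²(45°) = 0.4878 I₀.
That is 48.78% of the incident intensity.

≈ 48.8%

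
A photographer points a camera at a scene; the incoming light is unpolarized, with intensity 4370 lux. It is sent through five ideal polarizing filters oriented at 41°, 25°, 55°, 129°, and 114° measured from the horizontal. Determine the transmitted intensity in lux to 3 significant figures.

I ≈ 107 lux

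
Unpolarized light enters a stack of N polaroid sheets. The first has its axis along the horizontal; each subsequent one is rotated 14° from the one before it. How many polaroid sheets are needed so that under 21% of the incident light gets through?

First polarizer halves the unpolarized light: factor 1/2.
Each further stage multiplies by cos²(14°) = 0.9415.
After N polarizers: T = 0.5·0.9415^(N−1). Require T < 0.21 ⇒ N−1 > ln(0.21/0.5)/ln(0.9415) = 14.38, so N−1 ≥ 15 and N = 16.
Check: N=16 gives T = 0.2023 < 0.21; N=15 gives T = 0.2149.

N = 16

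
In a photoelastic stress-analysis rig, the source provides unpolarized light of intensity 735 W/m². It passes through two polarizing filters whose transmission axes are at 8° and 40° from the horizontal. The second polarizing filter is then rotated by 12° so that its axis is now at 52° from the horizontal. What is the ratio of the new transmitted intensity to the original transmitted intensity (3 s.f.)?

Before rotation:
Unpolarized light through the first polarizer → I₁ = ½ I₀, now polarized at 8°.
I₂ = I₁ cos²(40° − 8°) = 0.5 I₀ · cos²(32°) = 0.3596 I₀.
After rotation:
Unpolarized light through the first polarizer → I₁ = ½ I₀, now polarized at 8°.
I₂ = I₁ cos²(52° − 8°) = 0.5 I₀ · cos²(44°) = 0.2587 I₀.
Ratio = 0.2587 / 0.3596 = 0.7195.

I_new/I_old ≈ 0.719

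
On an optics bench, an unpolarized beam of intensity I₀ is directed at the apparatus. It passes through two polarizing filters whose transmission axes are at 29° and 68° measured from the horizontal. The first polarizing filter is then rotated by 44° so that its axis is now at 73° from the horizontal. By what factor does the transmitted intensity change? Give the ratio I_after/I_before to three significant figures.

I_new/I_old ≈ 1.64

Before rotation:
Unpolarized light through the first polarizer → I₁ = ½ I₀, now polarized at 29°.
I₂ = I₁ cos²(68° − 29°) = 0.5 I₀ · cos²(39°) = 0.302 I₀.
After rotation:
Unpolarized light through the first polarizer → I₁ = ½ I₀, now polarized at 73°.
I₂ = I₁ cos²(68° − 73°) = 0.5 I₀ · cos²(5°) = 0.4962 I₀.
Ratio = 0.4962 / 0.302 = 1.643.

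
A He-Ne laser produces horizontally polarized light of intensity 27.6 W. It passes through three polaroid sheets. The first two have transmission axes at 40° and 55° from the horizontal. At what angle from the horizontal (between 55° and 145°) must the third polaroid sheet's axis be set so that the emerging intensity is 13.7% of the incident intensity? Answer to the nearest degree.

By Malus's law, I₁ = I₀ cos²(40° − 0°) = I₀ cos²(40°) = 0.5868 I₀.
I₂ = I₁ cos²(55° − 40°) = 0.5868 I₀ · cos²(15°) = 0.5475 I₀.
Need I₃/I₀ = 0.137, so cos²(θ − 55°) = 0.137 / 0.5475 = 0.2502.
θ − 55° = arccos(√0.2502) = 60.0°, giving θ ≈ 55 + 60.0 = 115.0°.

θ ≈ 115°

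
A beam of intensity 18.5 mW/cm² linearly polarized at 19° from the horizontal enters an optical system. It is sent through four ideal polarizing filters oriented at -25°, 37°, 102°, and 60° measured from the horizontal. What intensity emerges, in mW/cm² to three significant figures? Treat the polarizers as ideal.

I ≈ 0.208 mW/cm²

I₁ = 18.5 mW/cm² · cos²(44°) = 9.573 mW/cm².
I₂ = I₁ · cos²(62°) = 9.573 · 0.2204 = 2.11 mW/cm².
I₃ = I₂ · cos²(65°) = 2.11 · 0.1786 = 0.3768 mW/cm².
I₄ = I₃ · cos²(42°) = 0.3768 · 0.5523 = 0.2081 mW/cm².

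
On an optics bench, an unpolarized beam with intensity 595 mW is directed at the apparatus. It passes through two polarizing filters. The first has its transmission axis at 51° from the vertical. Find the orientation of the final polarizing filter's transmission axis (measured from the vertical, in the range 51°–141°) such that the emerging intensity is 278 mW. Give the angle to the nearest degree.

Unpolarized light through the first polarizer → I₁ = ½ I₀, now polarized at 51°.
Target fraction: 278 / 595 mW = 0.4672 of I₀.
Need I₂/I₀ = 0.4672, so cos²(θ − 51°) = 0.4672 / 0.5 = 0.9345.
θ − 51° = arccos(√0.9345) = 14.8°, giving θ ≈ 51 + 14.8 = 65.8°.

θ ≈ 66°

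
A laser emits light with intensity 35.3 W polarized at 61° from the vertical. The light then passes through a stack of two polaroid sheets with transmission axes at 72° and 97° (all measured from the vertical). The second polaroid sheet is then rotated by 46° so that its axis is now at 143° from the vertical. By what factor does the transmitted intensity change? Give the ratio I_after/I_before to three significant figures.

Before rotation:
By Malus's law, I₁ = I₀ cos²(72° − 61°) = I₀ cos²(11°) = 0.9636 I₀.
I₂ = I₁ cos²(97° − 72°) = 0.9636 I₀ · cos²(25°) = 0.7915 I₀.
After rotation:
I₁ = I₀ cos²(72° − 61°) = I₀ cos²(11°) = 0.9636 I₀.
I₂ = I₁ cos²(143° − 72°) = 0.9636 I₀ · cos²(71°) = 0.1021 I₀.
Ratio = 0.1021 / 0.7915 = 0.129.

I_new/I_old ≈ 0.129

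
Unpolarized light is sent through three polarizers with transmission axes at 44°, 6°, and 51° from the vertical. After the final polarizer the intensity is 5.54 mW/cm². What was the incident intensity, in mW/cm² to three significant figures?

Unpolarized light through the first polarizer → I₁ = ½ I₀, now polarized at 44°.
I₂ = I₁ cos²(6° − 44°) = 0.5 I₀ · cos²(38°) = 0.3105 I₀.
I₃ = I₂ cos²(51° − 6°) = 0.3105 I₀ · cos²(45°) = 0.1552 I₀.
So 5.54 mW/cm² = 0.1552 I₀, giving I₀ = 5.54/0.1552 = 35.69 mW/cm².

I₀ ≈ 35.7 mW/cm²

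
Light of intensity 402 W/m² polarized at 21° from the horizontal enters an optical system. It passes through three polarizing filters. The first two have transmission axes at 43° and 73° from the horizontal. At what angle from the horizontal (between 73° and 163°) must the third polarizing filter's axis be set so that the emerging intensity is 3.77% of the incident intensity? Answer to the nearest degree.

θ ≈ 149°

I₁ = I₀ cos²(43° − 21°) = I₀ cos²(22°) = 0.8597 I₀.
I₂ = I₁ cos²(73° − 43°) = 0.8597 I₀ · cos²(30°) = 0.6448 I₀.
Need I₃/I₀ = 0.0377, so cos²(θ − 73°) = 0.0377 / 0.6448 = 0.05847.
θ − 73° = arccos(√0.05847) = 76.0°, giving θ ≈ 73 + 76.0 = 149.0°.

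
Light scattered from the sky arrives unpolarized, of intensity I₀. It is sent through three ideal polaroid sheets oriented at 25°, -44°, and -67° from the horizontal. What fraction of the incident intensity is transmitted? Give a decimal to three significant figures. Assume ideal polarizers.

≈ 0.0544 I₀

Unpolarized light through the first polarizer → I₁ = ½ I₀, now polarized at 25°.
I₂ = I₁ cos²(-44° − 25°) = 0.5 I₀ · cos²(69°) = 0.06421 I₀.
I₃ = I₂ cos²(-67° + 44°) = 0.06421 I₀ · cos²(23°) = 0.05441 I₀.
Transmitted fraction = 0.05441.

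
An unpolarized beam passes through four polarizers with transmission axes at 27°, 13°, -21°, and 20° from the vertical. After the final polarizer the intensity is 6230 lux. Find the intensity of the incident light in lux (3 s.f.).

Unpolarized light through the first polarizer → I₁ = ½ I₀, now polarized at 27°.
I₂ = I₁ cos²(13° − 27°) = 0.5 I₀ · cos²(14°) = 0.4707 I₀.
I₃ = I₂ cos²(-21° − 13°) = 0.4707 I₀ · cos²(34°) = 0.3235 I₀.
I₄ = I₃ cos²(20° + 21°) = 0.3235 I₀ · cos²(41°) = 0.1843 I₀.
So 6230 lux = 0.1843 I₀, giving I₀ = 6230/0.1843 = 3.381e+04 lux.

I₀ ≈ 3.38e4 lux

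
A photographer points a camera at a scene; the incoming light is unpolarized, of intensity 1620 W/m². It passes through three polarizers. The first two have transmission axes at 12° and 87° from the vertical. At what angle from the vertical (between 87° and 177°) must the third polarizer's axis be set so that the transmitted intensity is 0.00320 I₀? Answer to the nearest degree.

θ ≈ 159°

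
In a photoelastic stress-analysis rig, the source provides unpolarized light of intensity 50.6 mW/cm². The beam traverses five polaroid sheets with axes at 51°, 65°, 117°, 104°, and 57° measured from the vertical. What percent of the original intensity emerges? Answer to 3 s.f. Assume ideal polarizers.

Unpolarized light through the first polarizer → I₁ = 50.6 mW/cm²/2 = 25.3 mW/cm², polarized at 51°.
I₂ = I₁ · cos²(14°) = 25.3 · 0.9415 = 23.82 mW/cm².
I₃ = I₂ · cos²(52°) = 23.82 · 0.379 = 9.028 mW/cm².
I₄ = I₃ · cos²(13°) = 9.028 · 0.9494 = 8.572 mW/cm².
I₅ = I₄ · cos²(47°) = 8.572 · 0.4651 = 3.987 mW/cm².
That is 7.879% of the incident intensity.

≈ 7.88%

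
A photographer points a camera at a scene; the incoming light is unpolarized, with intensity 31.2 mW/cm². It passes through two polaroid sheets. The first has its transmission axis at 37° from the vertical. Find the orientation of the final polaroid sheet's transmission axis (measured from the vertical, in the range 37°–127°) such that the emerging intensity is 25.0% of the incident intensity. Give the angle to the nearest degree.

Unpolarized light through the first polarizer → I₁ = ½ I₀, now polarized at 37°.
Need I₂/I₀ = 0.25, so cos²(θ − 37°) = 0.25 / 0.5 = 0.5.
θ − 37° = arccos(√0.5) = 45.0°, giving θ ≈ 37 + 45.0 = 82.0°.

θ ≈ 82°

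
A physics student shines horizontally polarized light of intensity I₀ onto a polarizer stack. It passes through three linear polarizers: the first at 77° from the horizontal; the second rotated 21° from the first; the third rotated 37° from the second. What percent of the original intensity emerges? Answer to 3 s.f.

≈ 2.81%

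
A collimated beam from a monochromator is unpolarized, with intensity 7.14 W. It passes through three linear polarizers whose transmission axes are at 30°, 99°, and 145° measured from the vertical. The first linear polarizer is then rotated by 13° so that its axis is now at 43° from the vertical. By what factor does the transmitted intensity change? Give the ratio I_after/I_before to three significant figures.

Before rotation:
Unpolarized light through the first polarizer → I₁ = ½ I₀, now polarized at 30°.
I₂ = I₁ cos²(99° − 30°) = 0.5 I₀ · cos²(69°) = 0.06421 I₀.
I₃ = I₂ cos²(145° − 99°) = 0.06421 I₀ · cos²(46°) = 0.03099 I₀.
After rotation:
Unpolarized light through the first polarizer → I₁ = ½ I₀, now polarized at 43°.
I₂ = I₁ cos²(99° − 43°) = 0.5 I₀ · cos²(56°) = 0.1563 I₀.
I₃ = I₂ cos²(145° − 99°) = 0.1563 I₀ · cos²(46°) = 0.07545 I₀.
Ratio = 0.07545 / 0.03099 = 2.435.

I_new/I_old ≈ 2.43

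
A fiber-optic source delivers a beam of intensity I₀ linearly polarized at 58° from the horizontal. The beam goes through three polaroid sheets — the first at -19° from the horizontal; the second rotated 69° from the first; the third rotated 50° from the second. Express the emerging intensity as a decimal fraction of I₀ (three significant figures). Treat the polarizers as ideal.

I₁ = I₀ cos²(-19° − 58°) = I₀ cos²(77°) = 0.0506 I₀.
I₂ = I₁ cos²(69°) = 0.0506 · 0.1284 I₀ = 0.006499 I₀.
I₃ = I₂ cos²(50°) = 0.006499 · 0.4132 I₀ = 0.002685 I₀.
Transmitted fraction = 0.002685.

≈ 0.00269 I₀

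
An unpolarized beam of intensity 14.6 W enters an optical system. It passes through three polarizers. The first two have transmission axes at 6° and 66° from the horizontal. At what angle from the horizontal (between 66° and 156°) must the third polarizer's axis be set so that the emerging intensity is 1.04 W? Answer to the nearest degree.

θ ≈ 107°

Unpolarized light through the first polarizer → I₁ = ½ I₀, now polarized at 6°.
I₂ = I₁ cos²(66° − 6°) = 0.5 I₀ · cos²(60°) = 0.125 I₀.
Target fraction: 1.04 / 14.6 W = 0.07123 of I₀.
Need I₃/I₀ = 0.07123, so cos²(θ − 66°) = 0.07123 / 0.125 = 0.5699.
θ − 66° = arccos(√0.5699) = 41.0°, giving θ ≈ 66 + 41.0 = 107.0°.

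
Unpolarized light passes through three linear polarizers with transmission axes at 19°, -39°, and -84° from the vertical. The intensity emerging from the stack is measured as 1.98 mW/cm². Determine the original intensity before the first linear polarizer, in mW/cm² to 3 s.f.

Unpolarized light through the first polarizer → I₁ = ½ I₀, now polarized at 19°.
I₂ = I₁ cos²(-39° − 19°) = 0.5 I₀ · cos²(58°) = 0.1404 I₀.
I₃ = I₂ cos²(-84° + 39°) = 0.1404 I₀ · cos²(45°) = 0.0702 I₀.
So 1.98 mW/cm² = 0.0702 I₀, giving I₀ = 1.98/0.0702 = 28.2 mW/cm².

I₀ ≈ 28.2 mW/cm²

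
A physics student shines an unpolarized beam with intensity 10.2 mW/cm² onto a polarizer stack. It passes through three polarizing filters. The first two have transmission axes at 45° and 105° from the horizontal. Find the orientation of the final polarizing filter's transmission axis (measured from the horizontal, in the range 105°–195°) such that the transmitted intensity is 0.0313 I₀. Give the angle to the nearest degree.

Unpolarized light through the first polarizer → I₁ = ½ I₀, now polarized at 45°.
I₂ = I₁ cos²(105° − 45°) = 0.5 I₀ · cos²(60°) = 0.125 I₀.
Need I₃/I₀ = 0.0313, so cos²(θ − 105°) = 0.0313 / 0.125 = 0.2504.
θ − 105° = arccos(√0.2504) = 60.0°, giving θ ≈ 105 + 60.0 = 165.0°.

θ ≈ 165°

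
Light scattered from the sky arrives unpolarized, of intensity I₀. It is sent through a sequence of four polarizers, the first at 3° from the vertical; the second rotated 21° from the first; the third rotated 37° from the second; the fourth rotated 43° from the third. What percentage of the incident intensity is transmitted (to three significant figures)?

≈ 14.9%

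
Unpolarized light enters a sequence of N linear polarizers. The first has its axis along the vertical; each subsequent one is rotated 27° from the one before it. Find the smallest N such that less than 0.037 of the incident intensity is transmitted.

N = 13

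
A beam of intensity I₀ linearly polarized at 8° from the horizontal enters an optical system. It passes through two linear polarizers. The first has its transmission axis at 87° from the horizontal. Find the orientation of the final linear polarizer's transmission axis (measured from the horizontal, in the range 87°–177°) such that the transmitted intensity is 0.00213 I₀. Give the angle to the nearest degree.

θ ≈ 163°

By Malus's law, I₁ = I₀ cos²(87° − 8°) = I₀ cos²(79°) = 0.03641 I₀.
Need I₂/I₀ = 0.00213, so cos²(θ − 87°) = 0.00213 / 0.03641 = 0.0585.
θ − 87° = arccos(√0.0585) = 76.0°, giving θ ≈ 87 + 76.0 = 163.0°.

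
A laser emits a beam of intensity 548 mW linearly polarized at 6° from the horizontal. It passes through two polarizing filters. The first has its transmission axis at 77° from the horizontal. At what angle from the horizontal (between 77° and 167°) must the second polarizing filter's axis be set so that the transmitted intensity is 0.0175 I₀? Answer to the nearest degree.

I₁ = I₀ cos²(77° − 6°) = I₀ cos²(71°) = 0.106 I₀.
Need I₂/I₀ = 0.0175, so cos²(θ − 77°) = 0.0175 / 0.106 = 0.1651.
θ − 77° = arccos(√0.1651) = 66.0°, giving θ ≈ 77 + 66.0 = 143.0°.

θ ≈ 143°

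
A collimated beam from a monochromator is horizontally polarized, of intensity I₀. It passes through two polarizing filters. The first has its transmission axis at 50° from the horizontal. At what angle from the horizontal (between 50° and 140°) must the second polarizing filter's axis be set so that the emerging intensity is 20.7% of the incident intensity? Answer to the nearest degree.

θ ≈ 95°

I₁ = I₀ cos²(50° − 0°) = I₀ cos²(50°) = 0.4132 I₀.
Need I₂/I₀ = 0.207, so cos²(θ − 50°) = 0.207 / 0.4132 = 0.501.
θ − 50° = arccos(√0.501) = 44.9°, giving θ ≈ 50 + 44.9 = 94.9°.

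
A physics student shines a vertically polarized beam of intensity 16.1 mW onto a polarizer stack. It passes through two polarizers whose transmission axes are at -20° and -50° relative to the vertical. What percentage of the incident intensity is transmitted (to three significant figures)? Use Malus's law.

By Malus's law, I₁ = 16.1 mW · cos²(20°) = 14.22 mW.
I₂ = I₁ · cos²(30°) = 14.22 · 0.75 = 10.66 mW.
That is 66.23% of the incident intensity.

≈ 66.2%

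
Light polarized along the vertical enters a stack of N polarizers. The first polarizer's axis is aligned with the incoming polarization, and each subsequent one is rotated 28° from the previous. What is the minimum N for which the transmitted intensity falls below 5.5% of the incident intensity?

N = 13

First polarizer is aligned with the polarization: full transmission.
Each further stage multiplies by cos²(28°) = 0.7796.
After N polarizers: T = 0.7796^(N−1). Require T < 0.055 ⇒ N−1 > ln(0.055)/ln(0.7796) = 11.65, so N−1 ≥ 12 and N = 13.
Check: N=13 gives T = 0.0504 < 0.055; N=12 gives T = 0.06465.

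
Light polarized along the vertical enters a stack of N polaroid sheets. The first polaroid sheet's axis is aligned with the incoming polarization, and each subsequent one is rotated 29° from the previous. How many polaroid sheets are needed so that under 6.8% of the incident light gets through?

N = 12

First polarizer is aligned with the polarization: full transmission.
Each further stage multiplies by cos²(29°) = 0.765.
After N polarizers: T = 0.765^(N−1). Require T < 0.068 ⇒ N−1 > ln(0.068)/ln(0.765) = 10.03, so N−1 ≥ 11 and N = 12.
Check: N=12 gives T = 0.05248 < 0.068; N=11 gives T = 0.06861.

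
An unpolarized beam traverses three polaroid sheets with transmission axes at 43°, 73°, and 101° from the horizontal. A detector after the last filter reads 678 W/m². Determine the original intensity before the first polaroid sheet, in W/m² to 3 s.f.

I₀ ≈ 2320 W/m²

Unpolarized light through the first polarizer → I₁ = ½ I₀, now polarized at 43°.
I₂ = I₁ cos²(73° − 43°) = 0.5 I₀ · cos²(30°) = 0.375 I₀.
I₃ = I₂ cos²(101° − 73°) = 0.375 I₀ · cos²(28°) = 0.2923 I₀.
So 678 W/m² = 0.2923 I₀, giving I₀ = 678/0.2923 = 2319 W/m².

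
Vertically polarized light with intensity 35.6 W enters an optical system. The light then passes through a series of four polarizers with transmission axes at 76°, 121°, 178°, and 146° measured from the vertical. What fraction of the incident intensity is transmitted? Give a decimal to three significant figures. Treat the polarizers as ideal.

I/I₀ ≈ 0.00624

I₁ = 35.6 W · cos²(76°) = 2.084 W.
I₂ = I₁ · cos²(45°) = 2.084 · 0.5 = 1.042 W.
I₃ = I₂ · cos²(57°) = 1.042 · 0.2966 = 0.309 W.
I₄ = I₃ · cos²(32°) = 0.309 · 0.7192 = 0.2222 W.
Transmitted fraction = 0.006243.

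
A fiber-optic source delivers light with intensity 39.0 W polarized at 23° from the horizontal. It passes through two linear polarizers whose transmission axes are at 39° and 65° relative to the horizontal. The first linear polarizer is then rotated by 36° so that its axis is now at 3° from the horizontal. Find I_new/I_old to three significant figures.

I_new/I_old ≈ 0.261

Before rotation:
I₁ = I₀ cos²(39° − 23°) = I₀ cos²(16°) = 0.924 I₀.
I₂ = I₁ cos²(65° − 39°) = 0.924 I₀ · cos²(26°) = 0.7465 I₀.
After rotation:
I₁ = I₀ cos²(3° − 23°) = I₀ cos²(20°) = 0.883 I₀.
I₂ = I₁ cos²(65° − 3°) = 0.883 I₀ · cos²(62°) = 0.1946 I₀.
Ratio = 0.1946 / 0.7465 = 0.2607.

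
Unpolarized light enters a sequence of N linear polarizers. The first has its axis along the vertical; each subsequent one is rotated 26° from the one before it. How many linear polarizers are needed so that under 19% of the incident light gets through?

First polarizer halves the unpolarized light: factor 1/2.
Each further stage multiplies by cos²(26°) = 0.8078.
After N polarizers: T = 0.5·0.8078^(N−1). Require T < 0.19 ⇒ N−1 > ln(0.19/0.5)/ln(0.8078) = 4.53, so N−1 ≥ 5 and N = 6.
Check: N=6 gives T = 0.172 < 0.19; N=5 gives T = 0.2129.

N = 6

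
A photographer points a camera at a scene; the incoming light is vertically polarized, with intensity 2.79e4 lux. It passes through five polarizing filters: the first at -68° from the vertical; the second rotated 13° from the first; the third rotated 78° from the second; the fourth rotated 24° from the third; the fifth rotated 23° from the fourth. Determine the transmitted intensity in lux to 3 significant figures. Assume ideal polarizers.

I₁ = 2.79e4 lux · cos²(68°) = 3915 lux.
I₂ = I₁ · cos²(13°) = 3915 · 0.9494 = 3717 lux.
I₃ = I₂ · cos²(78°) = 3717 · 0.04323 = 160.7 lux.
I₄ = I₃ · cos²(24°) = 160.7 · 0.8346 = 134.1 lux.
I₅ = I₄ · cos²(23°) = 134.1 · 0.8473 = 113.6 lux.

I ≈ 114 lux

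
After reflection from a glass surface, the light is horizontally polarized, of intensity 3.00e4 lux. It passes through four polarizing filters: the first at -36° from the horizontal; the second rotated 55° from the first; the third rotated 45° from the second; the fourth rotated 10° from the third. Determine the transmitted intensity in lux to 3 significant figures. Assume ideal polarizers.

I ≈ 3130 lux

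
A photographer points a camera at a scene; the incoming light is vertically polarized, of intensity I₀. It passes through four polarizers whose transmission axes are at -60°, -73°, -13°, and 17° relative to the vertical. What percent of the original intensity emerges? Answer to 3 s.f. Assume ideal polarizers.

I₁ = I₀ cos²(-60° − 0°) = I₀ cos²(60°) = 0.25 I₀.
I₂ = I₁ cos²(-73° + 60°) = 0.25 I₀ · cos²(13°) = 0.2373 I₀.
I₃ = I₂ cos²(-13° + 73°) = 0.2373 I₀ · cos²(60°) = 0.05934 I₀.
I₄ = I₃ cos²(17° + 13°) = 0.05934 I₀ · cos²(30°) = 0.0445 I₀.
That is 4.45% of the incident intensity.

≈ 4.45%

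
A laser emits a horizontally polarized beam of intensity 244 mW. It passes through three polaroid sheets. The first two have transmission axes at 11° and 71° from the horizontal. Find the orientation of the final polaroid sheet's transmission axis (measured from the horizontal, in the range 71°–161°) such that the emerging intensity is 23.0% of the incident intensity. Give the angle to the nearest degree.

I₁ = I₀ cos²(11° − 0°) = I₀ cos²(11°) = 0.9636 I₀.
I₂ = I₁ cos²(71° − 11°) = 0.9636 I₀ · cos²(60°) = 0.2409 I₀.
Need I₃/I₀ = 0.23, so cos²(θ − 71°) = 0.23 / 0.2409 = 0.9548.
θ − 71° = arccos(√0.9548) = 12.3°, giving θ ≈ 71 + 12.3 = 83.3°.

θ ≈ 83°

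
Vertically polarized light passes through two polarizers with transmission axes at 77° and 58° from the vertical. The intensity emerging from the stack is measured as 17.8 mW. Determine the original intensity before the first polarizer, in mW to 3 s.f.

By Malus's law, I₁ = I₀ cos²(77° − 0°) = I₀ cos²(77°) = 0.0506 I₀.
I₂ = I₁ cos²(58° − 77°) = 0.0506 I₀ · cos²(19°) = 0.04524 I₀.
So 17.8 mW = 0.04524 I₀, giving I₀ = 17.8/0.04524 = 393.5 mW.

I₀ ≈ 393 mW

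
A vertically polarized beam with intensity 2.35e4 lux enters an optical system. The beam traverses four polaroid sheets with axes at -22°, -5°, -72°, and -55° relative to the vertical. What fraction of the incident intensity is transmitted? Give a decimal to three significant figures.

I₁ = 2.35e4 lux · cos²(22°) = 2.02e+04 lux.
I₂ = I₁ · cos²(17°) = 2.02e+04 · 0.9145 = 1.848e+04 lux.
I₃ = I₂ · cos²(67°) = 1.848e+04 · 0.1527 = 2821 lux.
I₄ = I₃ · cos²(17°) = 2821 · 0.9145 = 2580 lux.
Transmitted fraction = 0.1098.

I/I₀ ≈ 0.110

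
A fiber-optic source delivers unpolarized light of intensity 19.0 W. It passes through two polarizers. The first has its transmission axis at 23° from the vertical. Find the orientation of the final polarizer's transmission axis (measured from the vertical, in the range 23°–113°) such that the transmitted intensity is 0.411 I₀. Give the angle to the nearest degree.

Unpolarized light through the first polarizer → I₁ = ½ I₀, now polarized at 23°.
Need I₂/I₀ = 0.411, so cos²(θ − 23°) = 0.411 / 0.5 = 0.822.
θ − 23° = arccos(√0.822) = 25.0°, giving θ ≈ 23 + 25.0 = 48.0°.

θ ≈ 48°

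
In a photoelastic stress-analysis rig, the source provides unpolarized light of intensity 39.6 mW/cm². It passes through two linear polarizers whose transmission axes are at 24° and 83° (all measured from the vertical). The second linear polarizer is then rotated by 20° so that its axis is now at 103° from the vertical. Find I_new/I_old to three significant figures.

I_new/I_old ≈ 0.137

Before rotation:
Unpolarized light through the first polarizer → I₁ = ½ I₀, now polarized at 24°.
I₂ = I₁ cos²(83° − 24°) = 0.5 I₀ · cos²(59°) = 0.1326 I₀.
After rotation:
Unpolarized light through the first polarizer → I₁ = ½ I₀, now polarized at 24°.
I₂ = I₁ cos²(103° − 24°) = 0.5 I₀ · cos²(79°) = 0.0182 I₀.
Ratio = 0.0182 / 0.1326 = 0.1373.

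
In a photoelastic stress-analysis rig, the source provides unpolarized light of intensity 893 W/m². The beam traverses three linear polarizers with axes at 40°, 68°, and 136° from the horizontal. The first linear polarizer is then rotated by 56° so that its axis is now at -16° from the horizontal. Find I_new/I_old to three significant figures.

Before rotation:
Unpolarized light through the first polarizer → I₁ = ½ I₀, now polarized at 40°.
I₂ = I₁ cos²(68° − 40°) = 0.5 I₀ · cos²(28°) = 0.3898 I₀.
I₃ = I₂ cos²(136° − 68°) = 0.3898 I₀ · cos²(68°) = 0.0547 I₀.
After rotation:
Unpolarized light through the first polarizer → I₁ = ½ I₀, now polarized at -16°.
I₂ = I₁ cos²(68° + 16°) = 0.5 I₀ · cos²(84°) = 0.005463 I₀.
I₃ = I₂ cos²(136° − 68°) = 0.005463 I₀ · cos²(68°) = 0.0007666 I₀.
Ratio = 0.0007666 / 0.0547 = 0.01402.

I_new/I_old ≈ 0.0140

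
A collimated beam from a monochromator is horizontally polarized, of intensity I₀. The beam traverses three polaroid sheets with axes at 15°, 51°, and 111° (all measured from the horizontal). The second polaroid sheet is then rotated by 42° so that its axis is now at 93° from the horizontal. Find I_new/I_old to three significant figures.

Before rotation:
I₁ = I₀ cos²(15° − 0°) = I₀ cos²(15°) = 0.933 I₀.
I₂ = I₁ cos²(51° − 15°) = 0.933 I₀ · cos²(36°) = 0.6107 I₀.
I₃ = I₂ cos²(111° − 51°) = 0.6107 I₀ · cos²(60°) = 0.1527 I₀.
After rotation:
I₁ = I₀ cos²(15° − 0°) = I₀ cos²(15°) = 0.933 I₀.
I₂ = I₁ cos²(93° − 15°) = 0.933 I₀ · cos²(78°) = 0.04033 I₀.
I₃ = I₂ cos²(111° − 93°) = 0.04033 I₀ · cos²(18°) = 0.03648 I₀.
Ratio = 0.03648 / 0.1527 = 0.239.

I_new/I_old ≈ 0.239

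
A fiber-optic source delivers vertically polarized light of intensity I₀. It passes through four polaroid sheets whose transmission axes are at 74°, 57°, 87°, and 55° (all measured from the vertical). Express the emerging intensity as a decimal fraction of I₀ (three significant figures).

≈ 0.0375 I₀

I₁ = I₀ cos²(74° − 0°) = I₀ cos²(74°) = 0.07598 I₀.
I₂ = I₁ cos²(57° − 74°) = 0.07598 I₀ · cos²(17°) = 0.06948 I₀.
I₃ = I₂ cos²(87° − 57°) = 0.06948 I₀ · cos²(30°) = 0.05211 I₀.
I₄ = I₃ cos²(55° − 87°) = 0.05211 I₀ · cos²(32°) = 0.03748 I₀.
Transmitted fraction = 0.03748.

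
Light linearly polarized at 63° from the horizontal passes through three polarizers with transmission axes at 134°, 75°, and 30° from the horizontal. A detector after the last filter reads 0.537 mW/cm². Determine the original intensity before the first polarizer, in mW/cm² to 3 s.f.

I₁ = I₀ cos²(134° − 63°) = I₀ cos²(71°) = 0.106 I₀.
I₂ = I₁ cos²(75° − 134°) = 0.106 I₀ · cos²(59°) = 0.02812 I₀.
I₃ = I₂ cos²(30° − 75°) = 0.02812 I₀ · cos²(45°) = 0.01406 I₀.
So 0.537 mW/cm² = 0.01406 I₀, giving I₀ = 0.537/0.01406 = 38.2 mW/cm².

I₀ ≈ 38.2 mW/cm²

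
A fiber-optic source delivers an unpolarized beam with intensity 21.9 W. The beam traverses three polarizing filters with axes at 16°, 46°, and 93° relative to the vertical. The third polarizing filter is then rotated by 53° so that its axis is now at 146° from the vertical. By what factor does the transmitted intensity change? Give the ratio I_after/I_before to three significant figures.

Before rotation:
Unpolarized light through the first polarizer → I₁ = ½ I₀, now polarized at 16°.
I₂ = I₁ cos²(46° − 16°) = 0.5 I₀ · cos²(30°) = 0.375 I₀.
I₃ = I₂ cos²(93° − 46°) = 0.375 I₀ · cos²(47°) = 0.1744 I₀.
After rotation:
Unpolarized light through the first polarizer → I₁ = ½ I₀, now polarized at 16°.
I₂ = I₁ cos²(46° − 16°) = 0.5 I₀ · cos²(30°) = 0.375 I₀.
Angle between axes 2 and 3: 80°. I₃ = 0.375 I₀ · cos²(80°) = 0.01131 I₀.
Ratio = 0.01131 / 0.1744 = 0.06483.

I_new/I_old ≈ 0.0648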